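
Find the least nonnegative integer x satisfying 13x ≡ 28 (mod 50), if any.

gcd(50, 13) = 1.
1 divides 28, so solutions exist.
By Bézout, 13*(-23) + 50*(6) = 1.
So 13*(-23) ≡ 1 (mod 50); multiply by 28: x ≡ -644 (mod 50).
Smallest nonnegative: x = -644 mod 50 = 6.

6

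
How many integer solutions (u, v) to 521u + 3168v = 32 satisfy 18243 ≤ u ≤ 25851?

gcd(3168, 521):
  3168 = 6*521 + 42
  521 = 12*42 + 17
  42 = 2*17 + 8
  17 = 2*8 + 1
  8 = 8*1
so gcd(3168, 521) = 1.
Back-substitute for Bézout coefficients:
  1 = 17 - 2*8
  ... = 521*(377) + 3168*(-62)
Scale by 32: particular solution (12064, -1984); reduce u mod 3168: (2560, -421).
General solution: u = 2560 + 3168t, v = -421 - 521t for integer t.
18243 ≤ 2560 + 3168t ≤ 25851 gives t ∈ [5, 7], which is 3 values.

3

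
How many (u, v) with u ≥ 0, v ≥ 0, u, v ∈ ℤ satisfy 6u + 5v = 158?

gcd(6, 5):
  6 = 1*5 + 1
  5 = 5*1
so gcd(6, 5) = 1.
Back-substitute for Bézout coefficients:
  1 = 6 - 1*5
  ... = 6*(1) + 5*(-1)
Scale by 158: one solution is (158, -158). Reduce u mod 5: (3, 28).
General: u = 3 + 5t, v = 28 - 6t.
u ≥ 0 ⇒ t ≥ 0; v ≥ 0 ⇒ t ≤ 4. So t ∈ [0, 4]: 5 solutions.

5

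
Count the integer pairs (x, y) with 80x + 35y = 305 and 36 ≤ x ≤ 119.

12

gcd(80, 35) = 5  (80 = 2*35 + 10, 35 = 3*10 + 5, 10 = 2*5).
Back-substituting, 80*(-3) + 35*(7) = 5.
Scale by 61: particular solution (-183, 427); reduce x mod 7: (6, -5).
General solution: x = 6 + 7t, y = -5 - 16t for integer t.
36 ≤ 6 + 7t ≤ 119 gives t ∈ [5, 16], which is 12 values.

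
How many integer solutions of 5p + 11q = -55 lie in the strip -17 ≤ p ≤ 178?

18

gcd(11, 5) = 1  (11 = 2×5 + 1, 5 = 5×1).
Back-substituting, 5×(-2) + 11×(1) = 1.
Scale by -55: particular solution (110, -55); reduce p mod 11: (0, -5).
General solution: p = 0 + 11t, q = -5 - 5t for integer t.
-17 ≤ 0 + 11t ≤ 178 gives t ∈ [-1, 16], which is 18 values.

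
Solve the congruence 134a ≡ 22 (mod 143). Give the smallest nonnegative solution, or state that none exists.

77

gcd(143, 134) = 1.
1 divides 22, so solutions exist.
By Bézout, 134·(-16) + 143·(15) = 1.
So 134·(-16) ≡ 1 (mod 143); multiply by 22: a ≡ -352 (mod 143).
Smallest nonnegative: a = -352 mod 143 = 77.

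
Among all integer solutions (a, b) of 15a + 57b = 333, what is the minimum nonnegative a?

gcd(57, 15):
  57 = 3·15 + 12
  15 = 1·12 + 3
  12 = 4·3
so gcd(57, 15) = 3.
3 divides 333, so solutions exist.
Back-substitute for Bézout coefficients:
  3 = 15 - 1·12
  ... = 15·(4) + 57·(-1)
Scale by 333/3 = 111: (a₀, b₀) = (444, -111).
General solution: a = 444 + 19t, b = -111 - 5t for integer t.
a ≥ 0: smallest is 444 mod 19 = 7 (at t = -23), with b = 4.

7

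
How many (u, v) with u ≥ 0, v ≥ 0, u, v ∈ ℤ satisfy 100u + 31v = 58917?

gcd(100, 31) = 1  (100 = 3×31 + 7, 31 = 4×7 + 3, 7 = 2×3 + 1, 3 = 3×1).
Back-substituting, 100×(9) + 31×(-29) = 1.
Scale by 58917: one solution is (530253, -1708593). Reduce u mod 31: (29, 1807).
General: u = 29 + 31t, v = 1807 - 100t.
u ≥ 0 ⇒ t ≥ 0; v ≥ 0 ⇒ t ≤ 18. So t ∈ [0, 18]: 19 solutions.

19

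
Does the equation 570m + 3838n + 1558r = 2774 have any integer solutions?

gcd(3838, 570):
  3838 = 6·570 + 418
  570 = 1·418 + 152
  418 = 2·152 + 114
  152 = 1·114 + 38
  114 = 3·38
so gcd(3838, 570) = 38.
gcd(38, 1558) = 38.
38 divides 2774, so integer solutions exist.

yes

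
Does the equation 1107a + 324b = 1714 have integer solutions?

gcd(1107, 324) = 27  (1107 = 3×324 + 135, 324 = 2×135 + 54, 135 = 2×54 + 27, 54 = 2×27).
27 does not divide 1714 (remainder 13), so no integer solutions.

no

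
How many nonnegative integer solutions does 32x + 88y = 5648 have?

gcd(88, 32):
  88 = 2*32 + 24
  32 = 1*24 + 8
  24 = 3*8
so gcd(88, 32) = 8.
Back-substitute for Bézout coefficients:
  8 = 32 - 1*24
  ... = 32*(3) + 88*(-1)
Scale by 706: one solution is (2118, -706). Reduce x mod 11: (6, 62).
General: x = 6 + 11t, y = 62 - 4t.
x ≥ 0 ⇒ t ≥ 0; y ≥ 0 ⇒ t ≤ 15. So t ∈ [0, 15]: 16 solutions.

16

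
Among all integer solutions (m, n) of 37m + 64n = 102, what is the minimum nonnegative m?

46

gcd(64, 37):
  64 = 1×37 + 27
  37 = 1×27 + 10
  27 = 2×10 + 7
  10 = 1×7 + 3
  7 = 2×3 + 1
  3 = 3×1
so gcd(64, 37) = 1.
1 divides 102, so solutions exist.
Back-substitute for Bézout coefficients:
  1 = 7 - 2×3
  ... = 37×(-19) + 64×(11)
Scale by 102/1 = 102: (m₀, n₀) = (-1938, 1122).
General solution: m = -1938 + 64t, n = 1122 - 37t for integer t.
m ≥ 0: smallest is -1938 mod 64 = 46 (at t = 31), with n = -25.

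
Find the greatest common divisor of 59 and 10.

1

gcd(59, 10):
  59 = 5×10 + 9
  10 = 1×9 + 1
  9 = 9×1
so gcd(59, 10) = 1.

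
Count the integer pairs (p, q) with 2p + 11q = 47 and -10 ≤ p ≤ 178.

17

gcd(11, 2):
  11 = 5×2 + 1
  2 = 2×1
so gcd(11, 2) = 1.
Back-substitute for Bézout coefficients:
  1 = 11 - 5×2
  ... = 2×(-5) + 11×(1)
Scale by 47: particular solution (-235, 47); reduce p mod 11: (7, 3).
General solution: p = 7 + 11t, q = 3 - 2t for integer t.
-10 ≤ 7 + 11t ≤ 178 gives t ∈ [-1, 15], which is 17 values.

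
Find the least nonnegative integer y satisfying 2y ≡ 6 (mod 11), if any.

3

gcd(11, 2) = 1.
1 divides 6, so solutions exist.
By Bézout, 2×(-5) + 11×(1) = 1.
So 2×(-5) ≡ 1 (mod 11); multiply by 6: y ≡ -30 (mod 11).
Smallest nonnegative: y = -30 mod 11 = 3.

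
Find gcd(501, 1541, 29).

gcd(1541, 501):
  1541 = 3·501 + 38
  501 = 13·38 + 7
  38 = 5·7 + 3
  7 = 2·3 + 1
  3 = 3·1
so gcd(1541, 501) = 1.
gcd(1, 29) = 1.

1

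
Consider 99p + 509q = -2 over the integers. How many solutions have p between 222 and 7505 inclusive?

gcd(509, 99):
  509 = 5·99 + 14
  99 = 7·14 + 1
  14 = 14·1
so gcd(509, 99) = 1.
Back-substitute for Bézout coefficients:
  1 = 99 - 7·14
  ... = 99·(36) + 509·(-7)
Scale by -2: particular solution (-72, 14); reduce p mod 509: (437, -85).
General solution: p = 437 + 509t, q = -85 - 99t for integer t.
222 ≤ 437 + 509t ≤ 7505 gives t ∈ [0, 13], which is 14 values.

14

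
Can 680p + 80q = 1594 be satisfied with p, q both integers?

no

gcd(680, 80):
  680 = 8·80 + 40
  80 = 2·40
so gcd(680, 80) = 40.
40 does not divide 1594 (remainder 34), so no integer solutions.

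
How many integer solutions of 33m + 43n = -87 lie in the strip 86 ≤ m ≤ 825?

gcd(43, 33) = 1.
By Bézout, 33×(-13) + 43×(10) = 1.
Particular solution: (13, -12).
General solution: m = 13 + 43t, n = -12 - 33t for integer t.
86 ≤ 13 + 43t ≤ 825 gives t ∈ [2, 18], which is 17 values.

17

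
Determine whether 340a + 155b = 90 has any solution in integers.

yes

gcd(340, 155) = 5  (340 = 2·155 + 30, 155 = 5·30 + 5, 30 = 6·5).
5 divides 90, so integer solutions exist.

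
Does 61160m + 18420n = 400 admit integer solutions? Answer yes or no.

yes

gcd(61160, 18420) = 20  (61160 = 3×18420 + 5900, 18420 = 3×5900 + 720, 5900 = 8×720 + 140, 720 = 5×140 + 20, 140 = 7×20).
20 divides 400, so integer solutions exist.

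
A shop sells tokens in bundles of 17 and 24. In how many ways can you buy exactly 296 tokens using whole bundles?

1

Need nonnegative integers with 17j + 24k = 296.
gcd(17, 24) = 1, and 17·(-7) + 24·(5) = 1.
So (j₀, k₀) = (-2072, 1480); general j = -2072 + 24t, k = 1480 - 17t.
j ≥ 0 ⇒ t ≥ 87; k ≥ 0 ⇒ t ≤ 87. That's 1 value of t.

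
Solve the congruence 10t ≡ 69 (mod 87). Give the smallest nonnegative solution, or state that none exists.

gcd(87, 10) = 1  (87 = 8*10 + 7, 10 = 1*7 + 3, 7 = 2*3 + 1, 3 = 3*1).
1 divides 69, so solutions exist.
Back-substituting, 10*(-26) + 87*(3) = 1.
So 10*(-26) ≡ 1 (mod 87); multiply by 69: t ≡ -1794 (mod 87).
Smallest nonnegative: t = -1794 mod 87 = 33.

33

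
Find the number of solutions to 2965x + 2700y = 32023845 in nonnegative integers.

gcd(2965, 2700) = 5.
By Bézout, 2965×(-163) + 2700×(179) = 5.
One solution: (333, 11495).
General: x = 333 + 540t, y = 11495 - 593t.
x ≥ 0 ⇒ t ≥ 0; y ≥ 0 ⇒ t ≤ 19. So t ∈ [0, 19]: 20 solutions.

20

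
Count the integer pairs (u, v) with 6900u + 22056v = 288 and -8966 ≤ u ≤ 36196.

25

gcd(22056, 6900) = 12  (22056 = 3×6900 + 1356, 6900 = 5×1356 + 120, 1356 = 11×120 + 36, 120 = 3×36 + 12, 36 = 3×12).
Back-substituting, 6900×(553) + 22056×(-173) = 12.
Scale by 24: particular solution (13272, -4152); reduce u mod 1838: (406, -127).
General solution: u = 406 + 1838t, v = -127 - 575t for integer t.
-8966 ≤ 406 + 1838t ≤ 36196 gives t ∈ [-5, 19], which is 25 values.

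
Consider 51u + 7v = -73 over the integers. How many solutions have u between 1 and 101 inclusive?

15

gcd(51, 7) = 1  (51 = 7*7 + 2, 7 = 3*2 + 1, 2 = 2*1).
Back-substituting, 51*(-3) + 7*(22) = 1.
Scale by -73: particular solution (219, -1606); reduce u mod 7: (2, -25).
General solution: u = 2 + 7t, v = -25 - 51t for integer t.
1 ≤ 2 + 7t ≤ 101 gives t ∈ [0, 14], which is 15 values.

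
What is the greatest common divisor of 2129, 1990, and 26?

1

gcd(2129, 1990) = 1  (2129 = 1×1990 + 139, 1990 = 14×139 + 44, 139 = 3×44 + 7, 44 = 6×7 + 2, 7 = 3×2 + 1, 2 = 2×1).
gcd(1, 26) = 1.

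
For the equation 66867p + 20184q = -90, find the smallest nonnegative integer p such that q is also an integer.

5034

gcd(66867, 20184):
  66867 = 3×20184 + 6315
  20184 = 3×6315 + 1239
  6315 = 5×1239 + 120
  1239 = 10×120 + 39
  120 = 3×39 + 3
  39 = 13×3
so gcd(66867, 20184) = 3.
3 divides -90, so solutions exist.
Back-substitute for Bézout coefficients:
  3 = 120 - 3×39
  ... = 66867×(505) + 20184×(-1673)
Scale by -90/3 = -30: (p₀, q₀) = (-15150, 50190).
General solution: p = -15150 + 6728t, q = 50190 - 22289t for integer t.
p ≥ 0: smallest is -15150 mod 6728 = 5034 (at t = 3), with q = -16677.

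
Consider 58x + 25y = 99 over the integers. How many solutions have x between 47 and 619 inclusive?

23

gcd(58, 25):
  58 = 2·25 + 8
  25 = 3·8 + 1
  8 = 8·1
so gcd(58, 25) = 1.
Back-substitute for Bézout coefficients:
  1 = 25 - 3·8
  ... = 58·(-3) + 25·(7)
Scale by 99: particular solution (-297, 693); reduce x mod 25: (3, -3).
General solution: x = 3 + 25t, y = -3 - 58t for integer t.
47 ≤ 3 + 25t ≤ 619 gives t ∈ [2, 24], which is 23 values.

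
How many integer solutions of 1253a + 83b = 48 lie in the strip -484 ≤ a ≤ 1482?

gcd(1253, 83):
  1253 = 15·83 + 8
  83 = 10·8 + 3
  8 = 2·3 + 2
  3 = 1·2 + 1
  2 = 2·1
so gcd(1253, 83) = 1.
Back-substitute for Bézout coefficients:
  1 = 3 - 1·2
  ... = 1253·(-31) + 83·(468)
Scale by 48: particular solution (-1488, 22464); reduce a mod 83: (6, -90).
General solution: a = 6 + 83t, b = -90 - 1253t for integer t.
-484 ≤ 6 + 83t ≤ 1482 gives t ∈ [-5, 17], which is 23 values.

23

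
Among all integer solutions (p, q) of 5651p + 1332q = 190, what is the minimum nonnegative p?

gcd(5651, 1332):
  5651 = 4×1332 + 323
  1332 = 4×323 + 40
  323 = 8×40 + 3
  40 = 13×3 + 1
  3 = 3×1
so gcd(5651, 1332) = 1.
1 divides 190, so solutions exist.
Back-substitute for Bézout coefficients:
  1 = 40 - 13×3
  ... = 5651×(-433) + 1332×(1837)
Scale by 190/1 = 190: (p₀, q₀) = (-82270, 349030).
General solution: p = -82270 + 1332t, q = 349030 - 5651t for integer t.
p ≥ 0: smallest is -82270 mod 1332 = 314 (at t = 62), with q = -1332.

314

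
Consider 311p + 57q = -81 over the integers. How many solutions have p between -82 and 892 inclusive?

17

gcd(311, 57):
  311 = 5×57 + 26
  57 = 2×26 + 5
  26 = 5×5 + 1
  5 = 5×1
so gcd(311, 57) = 1.
Back-substitute for Bézout coefficients:
  1 = 26 - 5×5
  ... = 311×(11) + 57×(-60)
Scale by -81: particular solution (-891, 4860); reduce p mod 57: (21, -116).
General solution: p = 21 + 57t, q = -116 - 311t for integer t.
-82 ≤ 21 + 57t ≤ 892 gives t ∈ [-1, 15], which is 17 values.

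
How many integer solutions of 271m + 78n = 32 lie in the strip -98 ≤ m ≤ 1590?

gcd(271, 78) = 1  (271 = 3*78 + 37, 78 = 2*37 + 4, 37 = 9*4 + 1, 4 = 4*1).
Back-substituting, 271*(19) + 78*(-66) = 1.
Scale by 32: particular solution (608, -2112); reduce m mod 78: (62, -215).
General solution: m = 62 + 78t, n = -215 - 271t for integer t.
-98 ≤ 62 + 78t ≤ 1590 gives t ∈ [-2, 19], which is 22 values.

22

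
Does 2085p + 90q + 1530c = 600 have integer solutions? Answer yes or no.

gcd(2085, 90):
  2085 = 23·90 + 15
  90 = 6·15
so gcd(2085, 90) = 15.
gcd(15, 1530) = 15.
15 divides 600, so integer solutions exist.

yes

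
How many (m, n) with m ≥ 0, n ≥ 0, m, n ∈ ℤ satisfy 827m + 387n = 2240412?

gcd(827, 387) = 1.
By Bézout, 827·(-73) + 387·(156) = 1.
One solution: (381, 4975).
General: m = 381 + 387t, n = 4975 - 827t.
m ≥ 0 ⇒ t ≥ 0; n ≥ 0 ⇒ t ≤ 6. So t ∈ [0, 6]: 7 solutions.

7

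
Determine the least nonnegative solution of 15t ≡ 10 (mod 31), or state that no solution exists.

11

gcd(31, 15):
  31 = 2×15 + 1
  15 = 15×1
so gcd(31, 15) = 1.
1 divides 10, so solutions exist.
Back-substitute for Bézout coefficients:
  1 = 31 - 2×15
  ... = 15×(-2) + 31×(1)
So 15×(-2) ≡ 1 (mod 31); multiply by 10: t ≡ -20 (mod 31).
Smallest nonnegative: t = -20 mod 31 = 11.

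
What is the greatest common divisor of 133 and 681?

gcd(681, 133) = 1  (681 = 5×133 + 16, 133 = 8×16 + 5, 16 = 3×5 + 1, 5 = 5×1).

1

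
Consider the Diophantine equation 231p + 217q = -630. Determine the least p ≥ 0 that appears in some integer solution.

gcd(231, 217) = 7.
7 divides -630, so solutions exist.
By Bézout, 231×(-15) + 217×(16) = 7.
Scale by -630/7 = -90: (p₀, q₀) = (1350, -1440).
General solution: p = 1350 + 31t, q = -1440 - 33t for integer t.
p ≥ 0: smallest is 1350 mod 31 = 17 (at t = -43), with q = -21.

17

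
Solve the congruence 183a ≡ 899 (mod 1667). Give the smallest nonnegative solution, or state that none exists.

679

gcd(1667, 183) = 1  (1667 = 9·183 + 20, 183 = 9·20 + 3, 20 = 6·3 + 2, 3 = 1·2 + 1, 2 = 2·1).
1 divides 899, so solutions exist.
Back-substituting, 183·(583) + 1667·(-64) = 1.
So 183·(583) ≡ 1 (mod 1667); multiply by 899: a ≡ 524117 (mod 1667).
Smallest nonnegative: a = 524117 mod 1667 = 679.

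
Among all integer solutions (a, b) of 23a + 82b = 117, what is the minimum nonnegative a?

55

gcd(82, 23):
  82 = 3*23 + 13
  23 = 1*13 + 10
  13 = 1*10 + 3
  10 = 3*3 + 1
  3 = 3*1
so gcd(82, 23) = 1.
1 divides 117, so solutions exist.
Back-substitute for Bézout coefficients:
  1 = 10 - 3*3
  ... = 23*(25) + 82*(-7)
Scale by 117/1 = 117: (a₀, b₀) = (2925, -819).
General solution: a = 2925 + 82t, b = -819 - 23t for integer t.
a ≥ 0: smallest is 2925 mod 82 = 55 (at t = -35), with b = -14.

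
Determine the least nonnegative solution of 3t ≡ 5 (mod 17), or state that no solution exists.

13

gcd(17, 3) = 1  (17 = 5·3 + 2, 3 = 1·2 + 1, 2 = 2·1).
1 divides 5, so solutions exist.
Back-substituting, 3·(6) + 17·(-1) = 1.
So 3·(6) ≡ 1 (mod 17); multiply by 5: t ≡ 30 (mod 17).
Smallest nonnegative: t = 30 mod 17 = 13.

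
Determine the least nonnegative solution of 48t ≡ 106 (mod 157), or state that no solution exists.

48

gcd(157, 48):
  157 = 3×48 + 13
  48 = 3×13 + 9
  13 = 1×9 + 4
  9 = 2×4 + 1
  4 = 4×1
so gcd(157, 48) = 1.
1 divides 106, so solutions exist.
Back-substitute for Bézout coefficients:
  1 = 9 - 2×4
  ... = 48×(36) + 157×(-11)
So 48×(36) ≡ 1 (mod 157); multiply by 106: t ≡ 3816 (mod 157).
Smallest nonnegative: t = 3816 mod 157 = 48.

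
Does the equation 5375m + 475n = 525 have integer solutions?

yes

gcd(5375, 475):
  5375 = 11*475 + 150
  475 = 3*150 + 25
  150 = 6*25
so gcd(5375, 475) = 25.
25 divides 525, so integer solutions exist.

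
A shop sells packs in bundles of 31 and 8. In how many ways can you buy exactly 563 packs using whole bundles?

2

Need nonnegative integers with 31j + 8k = 563.
gcd(31, 8) = 1, and 31·(-1) + 8·(4) = 1.
So (j₀, k₀) = (-563, 2252); general j = -563 + 8t, k = 2252 - 31t.
j ≥ 0 ⇒ t ≥ 71; k ≥ 0 ⇒ t ≤ 72. That's 2 values of t.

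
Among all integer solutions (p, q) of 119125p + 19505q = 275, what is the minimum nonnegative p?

gcd(119125, 19505):
  119125 = 6×19505 + 2095
  19505 = 9×2095 + 650
  2095 = 3×650 + 145
  650 = 4×145 + 70
  145 = 2×70 + 5
  70 = 14×5
so gcd(119125, 19505) = 5.
5 divides 275, so solutions exist.
Back-substitute for Bézout coefficients:
  5 = 145 - 2×70
  ... = 119125×(270) + 19505×(-1649)
Scale by 275/5 = 55: (p₀, q₀) = (14850, -90695).
General solution: p = 14850 + 3901t, q = -90695 - 23825t for integer t.
p ≥ 0: smallest is 14850 mod 3901 = 3147 (at t = -3), with q = -19220.

3147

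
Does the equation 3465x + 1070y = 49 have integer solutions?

no

gcd(3465, 1070) = 5  (3465 = 3·1070 + 255, 1070 = 4·255 + 50, 255 = 5·50 + 5, 50 = 10·5).
5 does not divide 49 (remainder 4), so no integer solutions.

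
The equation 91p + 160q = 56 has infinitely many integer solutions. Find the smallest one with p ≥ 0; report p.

136

gcd(160, 91) = 1.
1 divides 56, so solutions exist.
By Bézout, 91*(51) + 160*(-29) = 1.
Scale by 56/1 = 56: (p₀, q₀) = (2856, -1624).
General solution: p = 2856 + 160t, q = -1624 - 91t for integer t.
p ≥ 0: smallest is 2856 mod 160 = 136 (at t = -17), with q = -77.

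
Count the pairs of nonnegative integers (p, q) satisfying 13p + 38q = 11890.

gcd(38, 13):
  38 = 2*13 + 12
  13 = 1*12 + 1
  12 = 12*1
so gcd(38, 13) = 1.
Back-substitute for Bézout coefficients:
  1 = 13 - 1*12
  ... = 13*(3) + 38*(-1)
Scale by 11890: one solution is (35670, -11890). Reduce p mod 38: (26, 304).
General: p = 26 + 38t, q = 304 - 13t.
p ≥ 0 ⇒ t ≥ 0; q ≥ 0 ⇒ t ≤ 23. So t ∈ [0, 23]: 24 solutions.

24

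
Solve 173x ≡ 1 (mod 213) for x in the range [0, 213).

gcd(213, 173) = 1.
By Bézout, 173·(-16) + 213·(13) = 1.
So 173·-16 ≡ 1 (mod 213), and -16 mod 213 = 197.

197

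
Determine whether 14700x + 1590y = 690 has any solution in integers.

gcd(14700, 1590) = 30  (14700 = 9*1590 + 390, 1590 = 4*390 + 30, 390 = 13*30).
30 divides 690, so integer solutions exist.

yes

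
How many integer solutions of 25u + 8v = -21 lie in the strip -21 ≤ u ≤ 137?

20

gcd(25, 8) = 1.
By Bézout, 25*(1) + 8*(-3) = 1.
Particular solution: (3, -12).
General solution: u = 3 + 8t, v = -12 - 25t for integer t.
-21 ≤ 3 + 8t ≤ 137 gives t ∈ [-3, 16], which is 20 values.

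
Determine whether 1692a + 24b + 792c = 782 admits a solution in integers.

no

gcd(1692, 24) = 12  (1692 = 70·24 + 12, 24 = 2·12).
gcd(12, 792) = 12.
12 does not divide 782 (remainder 2), so no integer solutions.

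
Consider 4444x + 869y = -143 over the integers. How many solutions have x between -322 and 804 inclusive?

gcd(4444, 869) = 11.
By Bézout, 4444*(-35) + 869*(179) = 11.
Particular solution: (60, -307).
General solution: x = 60 + 79t, y = -307 - 404t for integer t.
-322 ≤ 60 + 79t ≤ 804 gives t ∈ [-4, 9], which is 14 values.

14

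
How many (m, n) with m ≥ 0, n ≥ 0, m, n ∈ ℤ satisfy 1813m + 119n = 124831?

5

gcd(1813, 119) = 7.
By Bézout, 1813*(-4) + 119*(61) = 7.
One solution: (0, 1049).
General: m = 0 + 17t, n = 1049 - 259t.
m ≥ 0 ⇒ t ≥ 0; n ≥ 0 ⇒ t ≤ 4. So t ∈ [0, 4]: 5 solutions.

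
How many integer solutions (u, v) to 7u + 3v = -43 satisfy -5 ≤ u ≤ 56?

gcd(7, 3):
  7 = 2·3 + 1
  3 = 3·1
so gcd(7, 3) = 1.
Back-substitute for Bézout coefficients:
  1 = 7 - 2·3
  ... = 7·(1) + 3·(-2)
Scale by -43: particular solution (-43, 86); reduce u mod 3: (2, -19).
General solution: u = 2 + 3t, v = -19 - 7t for integer t.
-5 ≤ 2 + 3t ≤ 56 gives t ∈ [-2, 18], which is 21 values.

21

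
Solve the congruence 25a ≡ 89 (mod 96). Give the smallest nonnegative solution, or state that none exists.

gcd(96, 25) = 1.
1 divides 89, so solutions exist.
By Bézout, 25·(-23) + 96·(6) = 1.
So 25·(-23) ≡ 1 (mod 96); multiply by 89: a ≡ -2047 (mod 96).
Smallest nonnegative: a = -2047 mod 96 = 65.

65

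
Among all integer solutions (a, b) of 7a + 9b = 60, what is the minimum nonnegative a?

gcd(9, 7) = 1.
1 divides 60, so solutions exist.
By Bézout, 7×(4) + 9×(-3) = 1.
Scale by 60/1 = 60: (a₀, b₀) = (240, -180).
General solution: a = 240 + 9t, b = -180 - 7t for integer t.
a ≥ 0: smallest is 240 mod 9 = 6 (at t = -26), with b = 2.

6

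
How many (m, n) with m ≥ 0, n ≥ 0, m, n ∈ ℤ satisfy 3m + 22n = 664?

gcd(22, 3):
  22 = 7×3 + 1
  3 = 3×1
so gcd(22, 3) = 1.
Back-substitute for Bézout coefficients:
  1 = 22 - 7×3
  ... = 3×(-7) + 22×(1)
Scale by 664: one solution is (-4648, 664). Reduce m mod 22: (16, 28).
General: m = 16 + 22t, n = 28 - 3t.
m ≥ 0 ⇒ t ≥ 0; n ≥ 0 ⇒ t ≤ 9. So t ∈ [0, 9]: 10 solutions.

10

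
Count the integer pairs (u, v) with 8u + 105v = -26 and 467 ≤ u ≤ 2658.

gcd(105, 8):
  105 = 13*8 + 1
  8 = 8*1
so gcd(105, 8) = 1.
Back-substitute for Bézout coefficients:
  1 = 105 - 13*8
  ... = 8*(-13) + 105*(1)
Scale by -26: particular solution (338, -26); reduce u mod 105: (23, -2).
General solution: u = 23 + 105t, v = -2 - 8t for integer t.
467 ≤ 23 + 105t ≤ 2658 gives t ∈ [5, 25], which is 21 values.

21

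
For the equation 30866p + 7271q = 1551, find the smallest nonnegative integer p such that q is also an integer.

gcd(30866, 7271) = 11.
11 divides 1551, so solutions exist.
By Bézout, 30866*(-102) + 7271*(433) = 11.
Scale by 1551/11 = 141: (p₀, q₀) = (-14382, 61053).
General solution: p = -14382 + 661t, q = 61053 - 2806t for integer t.
p ≥ 0: smallest is -14382 mod 661 = 160 (at t = 22), with q = -679.

160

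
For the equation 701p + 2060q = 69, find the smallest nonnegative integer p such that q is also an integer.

1969

gcd(2060, 701):
  2060 = 2×701 + 658
  701 = 1×658 + 43
  658 = 15×43 + 13
  43 = 3×13 + 4
  13 = 3×4 + 1
  4 = 4×1
so gcd(2060, 701) = 1.
1 divides 69, so solutions exist.
Back-substitute for Bézout coefficients:
  1 = 13 - 3×4
  ... = 701×(-479) + 2060×(163)
Scale by 69/1 = 69: (p₀, q₀) = (-33051, 11247).
General solution: p = -33051 + 2060t, q = 11247 - 701t for integer t.
p ≥ 0: smallest is -33051 mod 2060 = 1969 (at t = 17), with q = -670.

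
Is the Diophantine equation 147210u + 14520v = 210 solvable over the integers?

gcd(147210, 14520) = 30  (147210 = 10×14520 + 2010, 14520 = 7×2010 + 450, 2010 = 4×450 + 210, 450 = 2×210 + 30, 210 = 7×30).
30 divides 210, so integer solutions exist.

yes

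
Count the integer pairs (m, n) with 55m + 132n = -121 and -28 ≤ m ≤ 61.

7

gcd(132, 55) = 11  (132 = 2·55 + 22, 55 = 2·22 + 11, 22 = 2·11).
Back-substituting, 55·(5) + 132·(-2) = 11.
Scale by -11: particular solution (-55, 22); reduce m mod 12: (5, -3).
General solution: m = 5 + 12t, n = -3 - 5t for integer t.
-28 ≤ 5 + 12t ≤ 61 gives t ∈ [-2, 4], which is 7 values.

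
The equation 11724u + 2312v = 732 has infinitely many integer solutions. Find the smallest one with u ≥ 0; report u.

371

gcd(11724, 2312) = 4  (11724 = 5×2312 + 164, 2312 = 14×164 + 16, 164 = 10×16 + 4, 16 = 4×4).
4 divides 732, so solutions exist.
Back-substituting, 11724×(141) + 2312×(-715) = 4.
Scale by 732/4 = 183: (u₀, v₀) = (25803, -130845).
General solution: u = 25803 + 578t, v = -130845 - 2931t for integer t.
u ≥ 0: smallest is 25803 mod 578 = 371 (at t = -44), with v = -1881.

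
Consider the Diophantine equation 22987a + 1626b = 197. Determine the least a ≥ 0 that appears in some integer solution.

329

gcd(22987, 1626) = 1.
1 divides 197, so solutions exist.
By Bézout, 22987*(175) + 1626*(-2474) = 1.
Scale by 197/1 = 197: (a₀, b₀) = (34475, -487378).
General solution: a = 34475 + 1626t, b = -487378 - 22987t for integer t.
a ≥ 0: smallest is 34475 mod 1626 = 329 (at t = -21), with b = -4651.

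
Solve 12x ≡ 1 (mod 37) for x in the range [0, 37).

34

gcd(37, 12) = 1  (37 = 3*12 + 1, 12 = 12*1).
Back-substituting, 12*(-3) + 37*(1) = 1.
So 12*-3 ≡ 1 (mod 37), and -3 mod 37 = 34.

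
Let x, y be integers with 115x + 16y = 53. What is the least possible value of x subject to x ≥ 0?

7

gcd(115, 16) = 1  (115 = 7×16 + 3, 16 = 5×3 + 1, 3 = 3×1).
1 divides 53, so solutions exist.
Back-substituting, 115×(-5) + 16×(36) = 1.
Scale by 53/1 = 53: (x₀, y₀) = (-265, 1908).
General solution: x = -265 + 16t, y = 1908 - 115t for integer t.
x ≥ 0: smallest is -265 mod 16 = 7 (at t = 17), with y = -47.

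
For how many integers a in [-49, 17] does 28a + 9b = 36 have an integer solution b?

gcd(28, 9) = 1  (28 = 3×9 + 1, 9 = 9×1).
Back-substituting, 28×(1) + 9×(-3) = 1.
Scale by 36: particular solution (36, -108); reduce a mod 9: (0, 4).
General solution: a = 0 + 9t, b = 4 - 28t for integer t.
-49 ≤ 0 + 9t ≤ 17 gives t ∈ [-5, 1], which is 7 values.

7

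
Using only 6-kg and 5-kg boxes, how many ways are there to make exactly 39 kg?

1

Need nonnegative integers with 6j + 5k = 39.
gcd(6, 5) = 1, and 6·(1) + 5·(-1) = 1.
So (j₀, k₀) = (39, -39); general j = 39 + 5t, k = -39 - 6t.
j ≥ 0 ⇒ t ≥ -7; k ≥ 0 ⇒ t ≤ -7. That's 1 value of t.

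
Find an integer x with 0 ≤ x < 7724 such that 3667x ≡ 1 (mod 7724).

gcd(7724, 3667):
  7724 = 2·3667 + 390
  3667 = 9·390 + 157
  390 = 2·157 + 76
  157 = 2·76 + 5
  76 = 15·5 + 1
  5 = 5·1
so gcd(7724, 3667) = 1.
Back-substitute for Bézout coefficients:
  1 = 76 - 15·5
  ... = 3667·(-1525) + 7724·(724)
So 3667·-1525 ≡ 1 (mod 7724), and -1525 mod 7724 = 6199.

6199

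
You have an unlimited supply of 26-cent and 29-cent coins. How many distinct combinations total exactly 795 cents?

1

Need nonnegative integers with 26j + 29k = 795.
gcd(26, 29) = 1, and 26·(-10) + 29·(9) = 1.
So (j₀, k₀) = (-7950, 7155); general j = -7950 + 29t, k = 7155 - 26t.
j ≥ 0 ⇒ t ≥ 275; k ≥ 0 ⇒ t ≤ 275. That's 1 value of t.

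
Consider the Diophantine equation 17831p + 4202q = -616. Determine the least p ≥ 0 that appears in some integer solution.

gcd(17831, 4202) = 11.
11 divides -616, so solutions exist.
By Bézout, 17831×(-115) + 4202×(488) = 11.
Scale by -616/11 = -56: (p₀, q₀) = (6440, -27328).
General solution: p = 6440 + 382t, q = -27328 - 1621t for integer t.
p ≥ 0: smallest is 6440 mod 382 = 328 (at t = -16), with q = -1392.

328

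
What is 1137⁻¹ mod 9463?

gcd(9463, 1137) = 1  (9463 = 8×1137 + 367, 1137 = 3×367 + 36, 367 = 10×36 + 7, 36 = 5×7 + 1, 7 = 7×1).
Back-substituting, 1137×(1315) + 9463×(-158) = 1.
So 1137×1315 ≡ 1 (mod 9463), and 1315 mod 9463 = 1315.

1315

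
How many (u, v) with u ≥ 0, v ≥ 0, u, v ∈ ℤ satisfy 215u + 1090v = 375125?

gcd(1090, 215) = 5  (1090 = 5×215 + 15, 215 = 14×15 + 5, 15 = 3×5).
Back-substituting, 215×(71) + 1090×(-14) = 5.
Scale by 75025: one solution is (5326775, -1050350). Reduce u mod 218: (163, 312).
General: u = 163 + 218t, v = 312 - 43t.
u ≥ 0 ⇒ t ≥ 0; v ≥ 0 ⇒ t ≤ 7. So t ∈ [0, 7]: 8 solutions.

8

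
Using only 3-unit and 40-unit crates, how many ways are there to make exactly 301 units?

3

Need nonnegative integers with 3j + 40k = 301.
gcd(3, 40) = 1, and 3·(-13) + 40·(1) = 1.
So (j₀, k₀) = (-3913, 301); general j = -3913 + 40t, k = 301 - 3t.
j ≥ 0 ⇒ t ≥ 98; k ≥ 0 ⇒ t ≤ 100. That's 3 values of t.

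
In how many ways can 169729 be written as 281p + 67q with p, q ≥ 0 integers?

gcd(281, 67):
  281 = 4×67 + 13
  67 = 5×13 + 2
  13 = 6×2 + 1
  2 = 2×1
so gcd(281, 67) = 1.
Back-substitute for Bézout coefficients:
  1 = 13 - 6×2
  ... = 281×(31) + 67×(-130)
Scale by 169729: one solution is (5261599, -22064770). Reduce p mod 67: (22, 2441).
General: p = 22 + 67t, q = 2441 - 281t.
p ≥ 0 ⇒ t ≥ 0; q ≥ 0 ⇒ t ≤ 8. So t ∈ [0, 8]: 9 solutions.

9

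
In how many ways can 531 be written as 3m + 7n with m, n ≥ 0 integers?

26

gcd(7, 3):
  7 = 2×3 + 1
  3 = 3×1
so gcd(7, 3) = 1.
Back-substitute for Bézout coefficients:
  1 = 7 - 2×3
  ... = 3×(-2) + 7×(1)
Scale by 531: one solution is (-1062, 531). Reduce m mod 7: (2, 75).
General: m = 2 + 7t, n = 75 - 3t.
m ≥ 0 ⇒ t ≥ 0; n ≥ 0 ⇒ t ≤ 25. So t ∈ [0, 25]: 26 solutions.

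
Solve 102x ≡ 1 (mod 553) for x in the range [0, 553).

gcd(553, 102) = 1.
By Bézout, 102×(-103) + 553×(19) = 1.
So 102×-103 ≡ 1 (mod 553), and -103 mod 553 = 450.

450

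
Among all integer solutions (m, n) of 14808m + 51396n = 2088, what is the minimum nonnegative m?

gcd(51396, 14808):
  51396 = 3×14808 + 6972
  14808 = 2×6972 + 864
  6972 = 8×864 + 60
  864 = 14×60 + 24
  60 = 2×24 + 12
  24 = 2×12
so gcd(51396, 14808) = 12.
12 divides 2088, so solutions exist.
Back-substitute for Bézout coefficients:
  12 = 60 - 2×24
  ... = 14808×(-1725) + 51396×(497)
Scale by 2088/12 = 174: (m₀, n₀) = (-300150, 86478).
General solution: m = -300150 + 4283t, n = 86478 - 1234t for integer t.
m ≥ 0: smallest is -300150 mod 4283 = 3943 (at t = 71), with n = -1136.

3943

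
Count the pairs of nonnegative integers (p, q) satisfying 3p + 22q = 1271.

19

gcd(22, 3):
  22 = 7*3 + 1
  3 = 3*1
so gcd(22, 3) = 1.
Back-substitute for Bézout coefficients:
  1 = 22 - 7*3
  ... = 3*(-7) + 22*(1)
Scale by 1271: one solution is (-8897, 1271). Reduce p mod 22: (13, 56).
General: p = 13 + 22t, q = 56 - 3t.
p ≥ 0 ⇒ t ≥ 0; q ≥ 0 ⇒ t ≤ 18. So t ∈ [0, 18]: 19 solutions.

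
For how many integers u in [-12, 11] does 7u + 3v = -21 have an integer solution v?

gcd(7, 3):
  7 = 2×3 + 1
  3 = 3×1
so gcd(7, 3) = 1.
Back-substitute for Bézout coefficients:
  1 = 7 - 2×3
  ... = 7×(1) + 3×(-2)
Scale by -21: particular solution (-21, 42); reduce u mod 3: (0, -7).
General solution: u = 0 + 3t, v = -7 - 7t for integer t.
-12 ≤ 0 + 3t ≤ 11 gives t ∈ [-4, 3], which is 8 values.

8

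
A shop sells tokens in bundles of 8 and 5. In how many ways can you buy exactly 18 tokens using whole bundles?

Need nonnegative integers with 8j + 5k = 18.
gcd(8, 5) = 1, and 8·(2) + 5·(-3) = 1.
So (j₀, k₀) = (36, -54); general j = 36 + 5t, k = -54 - 8t.
j ≥ 0 ⇒ t ≥ -7; k ≥ 0 ⇒ t ≤ -7. That's 1 value of t.

1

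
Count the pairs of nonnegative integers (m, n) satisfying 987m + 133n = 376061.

20

gcd(987, 133) = 7.
By Bézout, 987*(-7) + 133*(52) = 7.
One solution: (6, 2783).
General: m = 6 + 19t, n = 2783 - 141t.
m ≥ 0 ⇒ t ≥ 0; n ≥ 0 ⇒ t ≤ 19. So t ∈ [0, 19]: 20 solutions.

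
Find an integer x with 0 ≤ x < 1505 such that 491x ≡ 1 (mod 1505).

gcd(1505, 491):
  1505 = 3×491 + 32
  491 = 15×32 + 11
  32 = 2×11 + 10
  11 = 1×10 + 1
  10 = 10×1
so gcd(1505, 491) = 1.
Back-substitute for Bézout coefficients:
  1 = 11 - 1×10
  ... = 491×(141) + 1505×(-46)
So 491×141 ≡ 1 (mod 1505), and 141 mod 1505 = 141.

141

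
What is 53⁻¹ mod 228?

185

gcd(228, 53) = 1  (228 = 4*53 + 16, 53 = 3*16 + 5, 16 = 3*5 + 1, 5 = 5*1).
Back-substituting, 53*(-43) + 228*(10) = 1.
So 53*-43 ≡ 1 (mod 228), and -43 mod 228 = 185.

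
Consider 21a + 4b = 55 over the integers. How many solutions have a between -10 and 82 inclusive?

23

gcd(21, 4) = 1.
By Bézout, 21·(1) + 4·(-5) = 1.
Particular solution: (3, -2).
General solution: a = 3 + 4t, b = -2 - 21t for integer t.
-10 ≤ 3 + 4t ≤ 82 gives t ∈ [-3, 19], which is 23 values.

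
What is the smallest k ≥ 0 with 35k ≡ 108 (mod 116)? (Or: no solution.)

gcd(116, 35) = 1.
1 divides 108, so solutions exist.
By Bézout, 35*(-53) + 116*(16) = 1.
So 35*(-53) ≡ 1 (mod 116); multiply by 108: k ≡ -5724 (mod 116).
Smallest nonnegative: k = -5724 mod 116 = 76.

76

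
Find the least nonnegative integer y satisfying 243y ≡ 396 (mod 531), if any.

6

gcd(531, 243):
  531 = 2*243 + 45
  243 = 5*45 + 18
  45 = 2*18 + 9
  18 = 2*9
so gcd(531, 243) = 9.
9 divides 396, so solutions exist.
Back-substitute for Bézout coefficients:
  9 = 45 - 2*18
  ... = 243*(-24) + 531*(11)
So 243*(-24) ≡ 9 (mod 531); multiply by 44: y ≡ -1056 (mod 59).
Smallest nonnegative: y = -1056 mod 59 = 6.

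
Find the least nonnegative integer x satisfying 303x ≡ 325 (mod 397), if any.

43

gcd(397, 303):
  397 = 1·303 + 94
  303 = 3·94 + 21
  94 = 4·21 + 10
  21 = 2·10 + 1
  10 = 10·1
so gcd(397, 303) = 1.
1 divides 325, so solutions exist.
Back-substitute for Bézout coefficients:
  1 = 21 - 2·10
  ... = 303·(38) + 397·(-29)
So 303·(38) ≡ 1 (mod 397); multiply by 325: x ≡ 12350 (mod 397).
Smallest nonnegative: x = 12350 mod 397 = 43.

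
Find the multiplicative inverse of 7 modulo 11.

gcd(11, 7):
  11 = 1*7 + 4
  7 = 1*4 + 3
  4 = 1*3 + 1
  3 = 3*1
so gcd(11, 7) = 1.
Back-substitute for Bézout coefficients:
  1 = 4 - 1*3
  ... = 7*(-3) + 11*(2)
So 7*-3 ≡ 1 (mod 11), and -3 mod 11 = 8.

8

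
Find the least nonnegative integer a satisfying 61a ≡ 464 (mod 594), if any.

gcd(594, 61) = 1.
1 divides 464, so solutions exist.
By Bézout, 61*(-185) + 594*(19) = 1.
So 61*(-185) ≡ 1 (mod 594); multiply by 464: a ≡ -85840 (mod 594).
Smallest nonnegative: a = -85840 mod 594 = 290.

290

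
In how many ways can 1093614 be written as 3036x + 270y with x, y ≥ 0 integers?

gcd(3036, 270) = 6  (3036 = 11×270 + 66, 270 = 4×66 + 6, 66 = 11×6).
Back-substituting, 3036×(-4) + 270×(45) = 6.
Scale by 182269: one solution is (-729076, 8202105). Reduce x mod 45: (14, 3893).
General: x = 14 + 45t, y = 3893 - 506t.
x ≥ 0 ⇒ t ≥ 0; y ≥ 0 ⇒ t ≤ 7. So t ∈ [0, 7]: 8 solutions.

8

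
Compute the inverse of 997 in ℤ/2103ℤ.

gcd(2103, 997):
  2103 = 2×997 + 109
  997 = 9×109 + 16
  109 = 6×16 + 13
  16 = 1×13 + 3
  13 = 4×3 + 1
  3 = 3×1
so gcd(2103, 997) = 1.
Back-substitute for Bézout coefficients:
  1 = 13 - 4×3
  ... = 997×(-656) + 2103×(311)
So 997×-656 ≡ 1 (mod 2103), and -656 mod 2103 = 1447.

1447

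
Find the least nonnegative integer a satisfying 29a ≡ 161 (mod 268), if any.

61

gcd(268, 29) = 1  (268 = 9*29 + 7, 29 = 4*7 + 1, 7 = 7*1).
1 divides 161, so solutions exist.
Back-substituting, 29*(37) + 268*(-4) = 1.
So 29*(37) ≡ 1 (mod 268); multiply by 161: a ≡ 5957 (mod 268).
Smallest nonnegative: a = 5957 mod 268 = 61.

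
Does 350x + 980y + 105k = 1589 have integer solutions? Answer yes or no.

no

gcd(980, 350) = 70  (980 = 2×350 + 280, 350 = 1×280 + 70, 280 = 4×70).
gcd(70, 105) = 35.
35 does not divide 1589 (remainder 14), so no integer solutions.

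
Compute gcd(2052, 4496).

4

gcd(4496, 2052):
  4496 = 2·2052 + 392
  2052 = 5·392 + 92
  392 = 4·92 + 24
  92 = 3·24 + 20
  24 = 1·20 + 4
  20 = 5·4
so gcd(4496, 2052) = 4.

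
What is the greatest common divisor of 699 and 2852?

1

gcd(2852, 699):
  2852 = 4*699 + 56
  699 = 12*56 + 27
  56 = 2*27 + 2
  27 = 13*2 + 1
  2 = 2*1
so gcd(2852, 699) = 1.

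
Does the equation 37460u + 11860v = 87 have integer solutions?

no

gcd(37460, 11860):
  37460 = 3·11860 + 1880
  11860 = 6·1880 + 580
  1880 = 3·580 + 140
  580 = 4·140 + 20
  140 = 7·20
so gcd(37460, 11860) = 20.
20 does not divide 87 (remainder 7), so no integer solutions.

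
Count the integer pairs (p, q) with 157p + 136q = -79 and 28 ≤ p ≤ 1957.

14

gcd(157, 136) = 1.
By Bézout, 157*(13) + 136*(-15) = 1.
Particular solution: (61, -71).
General solution: p = 61 + 136t, q = -71 - 157t for integer t.
28 ≤ 61 + 136t ≤ 1957 gives t ∈ [0, 13], which is 14 values.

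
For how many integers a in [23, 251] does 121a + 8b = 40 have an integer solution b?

gcd(121, 8) = 1  (121 = 15×8 + 1, 8 = 8×1).
Back-substituting, 121×(1) + 8×(-15) = 1.
Scale by 40: particular solution (40, -600); reduce a mod 8: (0, 5).
General solution: a = 0 + 8t, b = 5 - 121t for integer t.
23 ≤ 0 + 8t ≤ 251 gives t ∈ [3, 31], which is 29 values.

29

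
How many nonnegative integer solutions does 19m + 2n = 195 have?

gcd(19, 2) = 1  (19 = 9×2 + 1, 2 = 2×1).
Back-substituting, 19×(1) + 2×(-9) = 1.
Scale by 195: one solution is (195, -1755). Reduce m mod 2: (1, 88).
General: m = 1 + 2t, n = 88 - 19t.
m ≥ 0 ⇒ t ≥ 0; n ≥ 0 ⇒ t ≤ 4. So t ∈ [0, 4]: 5 solutions.

5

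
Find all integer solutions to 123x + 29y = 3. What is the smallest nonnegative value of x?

17

gcd(123, 29):
  123 = 4*29 + 7
  29 = 4*7 + 1
  7 = 7*1
so gcd(123, 29) = 1.
1 divides 3, so solutions exist.
Back-substitute for Bézout coefficients:
  1 = 29 - 4*7
  ... = 123*(-4) + 29*(17)
Scale by 3/1 = 3: (x₀, y₀) = (-12, 51).
General solution: x = -12 + 29t, y = 51 - 123t for integer t.
x ≥ 0: smallest is -12 mod 29 = 17 (at t = 1), with y = -72.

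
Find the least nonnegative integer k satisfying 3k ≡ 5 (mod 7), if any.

4

gcd(7, 3):
  7 = 2*3 + 1
  3 = 3*1
so gcd(7, 3) = 1.
1 divides 5, so solutions exist.
Back-substitute for Bézout coefficients:
  1 = 7 - 2*3
  ... = 3*(-2) + 7*(1)
So 3*(-2) ≡ 1 (mod 7); multiply by 5: k ≡ -10 (mod 7).
Smallest nonnegative: k = -10 mod 7 = 4.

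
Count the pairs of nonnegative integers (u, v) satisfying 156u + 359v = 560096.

gcd(359, 156):
  359 = 2·156 + 47
  156 = 3·47 + 15
  47 = 3·15 + 2
  15 = 7·2 + 1
  2 = 2·1
so gcd(359, 156) = 1.
Back-substitute for Bézout coefficients:
  1 = 15 - 7·2
  ... = 156·(168) + 359·(-73)
Scale by 560096: one solution is (94096128, -40887008). Reduce u mod 359: (74, 1528).
General: u = 74 + 359t, v = 1528 - 156t.
u ≥ 0 ⇒ t ≥ 0; v ≥ 0 ⇒ t ≤ 9. So t ∈ [0, 9]: 10 solutions.

10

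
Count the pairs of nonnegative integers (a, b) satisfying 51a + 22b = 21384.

20

gcd(51, 22):
  51 = 2·22 + 7
  22 = 3·7 + 1
  7 = 7·1
so gcd(51, 22) = 1.
Back-substitute for Bézout coefficients:
  1 = 22 - 3·7
  ... = 51·(-3) + 22·(7)
Scale by 21384: one solution is (-64152, 149688). Reduce a mod 22: (0, 972).
General: a = 0 + 22t, b = 972 - 51t.
a ≥ 0 ⇒ t ≥ 0; b ≥ 0 ⇒ t ≤ 19. So t ∈ [0, 19]: 20 solutions.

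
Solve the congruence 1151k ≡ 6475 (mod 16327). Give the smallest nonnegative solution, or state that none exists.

gcd(16327, 1151) = 1  (16327 = 14×1151 + 213, 1151 = 5×213 + 86, 213 = 2×86 + 41, 86 = 2×41 + 4, 41 = 10×4 + 1, 4 = 4×1).
1 divides 6475, so solutions exist.
Back-substituting, 1151×(-3986) + 16327×(281) = 1.
So 1151×(-3986) ≡ 1 (mod 16327); multiply by 6475: k ≡ -25809350 (mod 16327).
Smallest nonnegative: k = -25809350 mod 16327 = 3637.

3637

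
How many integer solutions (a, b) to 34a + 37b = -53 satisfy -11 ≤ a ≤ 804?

gcd(37, 34):
  37 = 1×34 + 3
  34 = 11×3 + 1
  3 = 3×1
so gcd(37, 34) = 1.
Back-substitute for Bézout coefficients:
  1 = 34 - 11×3
  ... = 34×(12) + 37×(-11)
Scale by -53: particular solution (-636, 583); reduce a mod 37: (30, -29).
General solution: a = 30 + 37t, b = -29 - 34t for integer t.
-11 ≤ 30 + 37t ≤ 804 gives t ∈ [-1, 20], which is 22 values.

22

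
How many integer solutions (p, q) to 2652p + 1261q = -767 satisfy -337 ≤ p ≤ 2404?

gcd(2652, 1261) = 13  (2652 = 2×1261 + 130, 1261 = 9×130 + 91, 130 = 1×91 + 39, 91 = 2×39 + 13, 39 = 3×13).
Back-substituting, 2652×(-29) + 1261×(61) = 13.
Scale by -59: particular solution (1711, -3599); reduce p mod 97: (62, -131).
General solution: p = 62 + 97t, q = -131 - 204t for integer t.
-337 ≤ 62 + 97t ≤ 2404 gives t ∈ [-4, 24], which is 29 values.

29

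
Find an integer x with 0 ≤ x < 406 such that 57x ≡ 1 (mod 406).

gcd(406, 57) = 1  (406 = 7*57 + 7, 57 = 8*7 + 1, 7 = 7*1).
Back-substituting, 57*(57) + 406*(-8) = 1.
So 57*57 ≡ 1 (mod 406), and 57 mod 406 = 57.

57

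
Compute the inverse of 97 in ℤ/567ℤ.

gcd(567, 97) = 1  (567 = 5×97 + 82, 97 = 1×82 + 15, 82 = 5×15 + 7, 15 = 2×7 + 1, 7 = 7×1).
Back-substituting, 97×(76) + 567×(-13) = 1.
So 97×76 ≡ 1 (mod 567), and 76 mod 567 = 76.

76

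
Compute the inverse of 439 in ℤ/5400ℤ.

1759

gcd(5400, 439):
  5400 = 12·439 + 132
  439 = 3·132 + 43
  132 = 3·43 + 3
  43 = 14·3 + 1
  3 = 3·1
so gcd(5400, 439) = 1.
Back-substitute for Bézout coefficients:
  1 = 43 - 14·3
  ... = 439·(1759) + 5400·(-143)
So 439·1759 ≡ 1 (mod 5400), and 1759 mod 5400 = 1759.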